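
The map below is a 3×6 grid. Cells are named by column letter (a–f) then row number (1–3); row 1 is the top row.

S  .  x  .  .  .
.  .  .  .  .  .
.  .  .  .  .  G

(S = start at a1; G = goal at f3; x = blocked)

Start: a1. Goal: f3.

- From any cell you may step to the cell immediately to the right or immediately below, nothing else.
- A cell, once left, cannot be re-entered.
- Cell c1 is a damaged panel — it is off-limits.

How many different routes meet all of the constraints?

A right/down-only route from a1 to f3 makes exactly 2 down-moves and 5 right-moves in some order.
With no other constraints that would be C(7,2) = 21 routes.
Subtract routes through each blocked cell (inclusion–exclusion for overlaps): − through c1: 10 → 11.
That gives 11 routes.

11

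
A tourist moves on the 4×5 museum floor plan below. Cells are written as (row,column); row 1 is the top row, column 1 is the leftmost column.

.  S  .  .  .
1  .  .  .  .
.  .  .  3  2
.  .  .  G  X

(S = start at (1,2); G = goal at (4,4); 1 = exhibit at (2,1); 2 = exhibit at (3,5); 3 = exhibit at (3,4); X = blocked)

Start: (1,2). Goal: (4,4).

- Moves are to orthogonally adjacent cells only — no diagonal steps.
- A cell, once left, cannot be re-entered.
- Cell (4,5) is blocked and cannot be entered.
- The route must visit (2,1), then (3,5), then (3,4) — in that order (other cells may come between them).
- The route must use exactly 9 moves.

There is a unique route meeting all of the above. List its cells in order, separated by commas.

The waypoints must appear in the order (2,1), (3,5), (3,4), with no cell reused.
Route from (1,2): left to (1,1), down to (2,1), 4× right (reaching (2,5)), down to (3,5), left to (3,4), down to (4,4) — 9 moves in all.
Check: order respected (1 at step 2, 2 at step 7, 3 at step 8); 9 moves as required.

(1,2), (1,1), (2,1), (2,2), (2,3), (2,4), (2,5), (3,5), (3,4), (4,4)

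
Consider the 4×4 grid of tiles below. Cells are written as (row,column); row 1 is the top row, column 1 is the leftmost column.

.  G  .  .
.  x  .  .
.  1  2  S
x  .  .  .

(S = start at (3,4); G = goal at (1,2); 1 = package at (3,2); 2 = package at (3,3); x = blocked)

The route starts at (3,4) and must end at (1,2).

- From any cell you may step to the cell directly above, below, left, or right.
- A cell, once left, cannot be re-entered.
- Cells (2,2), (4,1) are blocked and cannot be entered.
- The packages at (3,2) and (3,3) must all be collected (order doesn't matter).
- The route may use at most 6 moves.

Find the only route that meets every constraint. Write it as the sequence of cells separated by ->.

(3,4) -> (3,3) -> (3,2) -> (3,1) -> (2,1) -> (1,1) -> (1,2)

Any route must reach (3,2) and (3,3) and still end at (1,2) within 6 moves, so the order of the required stops is forced.
Route from (3,4): 3× left (reaching (3,1)), 2× up (reaching (1,1)), right to (1,2) — 6 moves in all.
Check: all required cells visited; 6 ≤ 6 moves.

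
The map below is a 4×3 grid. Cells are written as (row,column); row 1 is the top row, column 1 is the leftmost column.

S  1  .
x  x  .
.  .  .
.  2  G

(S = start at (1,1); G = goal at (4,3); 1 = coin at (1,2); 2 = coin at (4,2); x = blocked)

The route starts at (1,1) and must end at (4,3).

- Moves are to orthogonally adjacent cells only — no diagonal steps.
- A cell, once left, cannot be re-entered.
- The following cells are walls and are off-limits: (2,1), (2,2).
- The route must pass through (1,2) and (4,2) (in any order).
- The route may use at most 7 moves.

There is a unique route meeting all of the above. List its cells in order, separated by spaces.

(1,1) (1,2) (1,3) (2,3) (3,3) (3,2) (4,2) (4,3)

Any route must reach (1,2) and (4,2) and still end at (4,3) within 7 moves, so the order of the required stops is forced.
Route from (1,1): 2× right (reaching (1,3)), 2× down (reaching (3,3)), left to (3,2), down to (4,2), right to (4,3) — 7 moves in all.
Check: all required cells visited; 7 ≤ 7 moves.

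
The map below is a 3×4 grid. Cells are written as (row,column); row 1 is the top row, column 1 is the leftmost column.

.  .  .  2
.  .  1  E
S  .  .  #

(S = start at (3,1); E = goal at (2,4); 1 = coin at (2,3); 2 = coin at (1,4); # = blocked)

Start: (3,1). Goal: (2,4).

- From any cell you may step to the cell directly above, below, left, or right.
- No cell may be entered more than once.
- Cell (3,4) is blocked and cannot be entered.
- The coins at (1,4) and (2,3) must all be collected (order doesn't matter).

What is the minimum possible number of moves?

Any route passes through (1,4) and (2,3) in some order between (3,1) and (2,4). Summing Manhattan distances along each leg and taking the cheapest ordering ((3,1) → (2,3) → (1,4) → (2,4)) gives a lower bound of 3 + 2 + 1 = 6 moves.
A route of 6 moves achieves this: (3,1) → (2,1) → (2,2) → (2,3) → (1,3) → (1,4) → (2,4).
Since 6 matches the lower bound, it is optimal.

6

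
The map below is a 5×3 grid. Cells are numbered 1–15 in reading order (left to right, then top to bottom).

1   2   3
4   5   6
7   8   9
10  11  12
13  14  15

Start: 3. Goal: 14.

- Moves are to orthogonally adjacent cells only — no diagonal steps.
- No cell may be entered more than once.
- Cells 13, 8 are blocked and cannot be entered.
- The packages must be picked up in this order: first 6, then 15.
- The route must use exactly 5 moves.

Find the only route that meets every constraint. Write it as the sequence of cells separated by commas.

3, 6, 9, 12, 15, 14

The waypoints must appear in the order 6, 15, with no cell reused.
Route from 3: 4× down (reaching 15), left to 14 — 5 moves in all.
Check: order respected (6 at step 1, 15 at step 4); 5 moves as required.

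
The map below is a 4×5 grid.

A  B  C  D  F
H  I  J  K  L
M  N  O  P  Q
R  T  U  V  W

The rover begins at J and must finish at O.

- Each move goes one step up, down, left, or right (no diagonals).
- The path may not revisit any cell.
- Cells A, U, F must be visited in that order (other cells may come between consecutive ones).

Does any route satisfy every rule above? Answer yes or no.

yes

One route that works: J → C → B → A → H → M → R → T → U → V → W → Q → L → F → D → K → P → O.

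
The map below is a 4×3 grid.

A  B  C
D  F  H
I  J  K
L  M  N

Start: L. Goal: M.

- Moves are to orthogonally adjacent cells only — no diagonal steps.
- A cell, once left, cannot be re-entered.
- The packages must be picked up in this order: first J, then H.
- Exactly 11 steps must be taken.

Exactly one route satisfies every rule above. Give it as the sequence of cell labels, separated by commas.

L, I, J, F, D, A, B, C, H, K, N, M

The waypoints must appear in the order J, H, with no cell reused.
Route from L: up 1 to I, right 1 to J, up 1 to F, left 1 to D, up 1 to A, right 2 to C, down 3 to N, left 1 to M — 11 moves in all.
Check: order respected (J at step 2, H at step 8); 11 moves as required.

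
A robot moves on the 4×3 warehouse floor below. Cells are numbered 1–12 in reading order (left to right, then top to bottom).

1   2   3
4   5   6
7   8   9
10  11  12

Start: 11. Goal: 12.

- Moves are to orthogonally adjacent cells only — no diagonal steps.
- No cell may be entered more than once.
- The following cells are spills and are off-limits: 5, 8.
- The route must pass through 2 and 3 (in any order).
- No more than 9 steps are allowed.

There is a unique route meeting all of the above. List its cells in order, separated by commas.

The 9-move cap with required stops at 2, 3 leaves no slack for detours.
Route from 11: left to 10, 3× up (reaching 1), 2× right (reaching 3), 3× down (reaching 12) — 9 moves in all.
Check: all required cells visited; 9 ≤ 9 moves.

11, 10, 7, 4, 1, 2, 3, 6, 9, 12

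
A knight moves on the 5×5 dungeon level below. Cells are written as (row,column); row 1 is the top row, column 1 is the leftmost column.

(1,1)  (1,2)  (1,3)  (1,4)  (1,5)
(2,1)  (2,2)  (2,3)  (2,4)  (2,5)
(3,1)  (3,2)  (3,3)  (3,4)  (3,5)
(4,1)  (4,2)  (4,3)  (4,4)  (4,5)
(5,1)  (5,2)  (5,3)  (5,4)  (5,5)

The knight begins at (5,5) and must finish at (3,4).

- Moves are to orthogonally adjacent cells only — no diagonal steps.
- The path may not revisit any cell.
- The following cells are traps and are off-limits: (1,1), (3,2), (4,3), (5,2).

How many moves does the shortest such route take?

The Manhattan distance from (5,5) to (3,4) is |5−3| + |5−4| = 3, so at least 3 moves are needed.
A route of 3 moves achieves this: (5,5) → (4,5) → (3,5) → (3,4).
Since 3 matches the lower bound, it is optimal.

3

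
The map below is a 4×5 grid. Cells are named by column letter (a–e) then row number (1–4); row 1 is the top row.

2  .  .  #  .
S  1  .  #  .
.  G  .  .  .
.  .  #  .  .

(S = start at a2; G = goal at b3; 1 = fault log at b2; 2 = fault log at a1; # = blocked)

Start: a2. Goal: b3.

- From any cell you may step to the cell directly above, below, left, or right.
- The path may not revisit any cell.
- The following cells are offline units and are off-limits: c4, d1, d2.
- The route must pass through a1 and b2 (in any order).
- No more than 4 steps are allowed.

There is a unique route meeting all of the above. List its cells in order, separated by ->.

a2 -> a1 -> b1 -> b2 -> b3

The budget equals the shortest possible length, so every move has to be on a shortest route through the required cells.
Route from a2: up 1 to a1, right 1 to b1, down 2 to b3 — 4 moves in all.
Check: all required cells visited; 4 ≤ 4 moves.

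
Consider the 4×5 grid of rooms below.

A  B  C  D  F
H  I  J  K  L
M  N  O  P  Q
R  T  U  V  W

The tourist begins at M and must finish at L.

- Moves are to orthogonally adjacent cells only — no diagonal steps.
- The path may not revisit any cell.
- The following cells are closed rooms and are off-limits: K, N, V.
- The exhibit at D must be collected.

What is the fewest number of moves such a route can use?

7

Any route passes through D somewhere between M and L. Summing Manhattan distances along the two legs (M → D → L) gives a lower bound of 5 + 2 = 7 moves.
A route of 7 moves achieves this: M → H → A → B → C → D → F → L.
Since 7 matches the lower bound, it is optimal.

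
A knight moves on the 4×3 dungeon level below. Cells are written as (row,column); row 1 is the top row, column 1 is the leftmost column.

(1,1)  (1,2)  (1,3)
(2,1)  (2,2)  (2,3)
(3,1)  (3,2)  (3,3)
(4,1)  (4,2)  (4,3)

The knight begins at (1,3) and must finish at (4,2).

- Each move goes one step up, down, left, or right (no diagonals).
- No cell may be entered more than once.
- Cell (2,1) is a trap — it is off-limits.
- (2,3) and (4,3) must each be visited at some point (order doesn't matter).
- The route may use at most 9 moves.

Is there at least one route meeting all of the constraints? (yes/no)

yes

One route that works: (1,3) → (2,3) → (3,3) → (4,3) → (4,2).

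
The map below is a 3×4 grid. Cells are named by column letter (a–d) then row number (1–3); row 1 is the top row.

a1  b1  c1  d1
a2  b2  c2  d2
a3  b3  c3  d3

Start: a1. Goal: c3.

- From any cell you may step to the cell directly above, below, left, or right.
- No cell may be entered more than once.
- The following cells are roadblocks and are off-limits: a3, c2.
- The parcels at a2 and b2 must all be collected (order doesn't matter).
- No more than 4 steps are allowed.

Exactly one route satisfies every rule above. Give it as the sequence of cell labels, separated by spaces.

a1 a2 b2 b3 c3

The 4-move cap with required stops at a2, b2 leaves no slack for detours.
Route from a1: down 1 to a2, right 1 to b2, down 1 to b3, right 1 to c3 — 4 moves in all.
Check: all required cells visited; 4 ≤ 4 moves.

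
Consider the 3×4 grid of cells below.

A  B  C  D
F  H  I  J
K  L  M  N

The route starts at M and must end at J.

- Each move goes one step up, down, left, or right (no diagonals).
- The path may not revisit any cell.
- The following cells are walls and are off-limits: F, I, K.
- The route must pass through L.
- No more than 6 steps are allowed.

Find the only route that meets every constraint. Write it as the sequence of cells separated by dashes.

The 6-move cap with required stops at L leaves no slack for detours.
Route from M: left to L, 2× up (reaching B), 2× right (reaching D), down to J — 6 moves in all.
Check: all required cells visited; 6 ≤ 6 moves.

M - L - H - B - C - D - J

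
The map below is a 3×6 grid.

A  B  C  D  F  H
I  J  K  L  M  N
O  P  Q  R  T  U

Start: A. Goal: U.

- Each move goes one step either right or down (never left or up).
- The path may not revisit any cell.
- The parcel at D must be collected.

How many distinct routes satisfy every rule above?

A right/down-only route from A to U makes exactly 2 down-moves and 5 right-moves in some order.
With no other constraints that would be C(7,2) = 21 routes.
Split at D and multiply the segment counts: A→D: 1; D→U: 6; product = 6.
That gives 6 routes.

6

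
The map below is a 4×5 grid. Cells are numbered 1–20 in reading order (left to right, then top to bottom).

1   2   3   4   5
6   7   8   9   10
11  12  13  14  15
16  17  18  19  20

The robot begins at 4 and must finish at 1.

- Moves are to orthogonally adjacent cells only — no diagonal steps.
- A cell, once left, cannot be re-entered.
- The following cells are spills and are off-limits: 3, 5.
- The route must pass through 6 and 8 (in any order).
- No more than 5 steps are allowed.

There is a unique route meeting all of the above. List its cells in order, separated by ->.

Any route must reach 6 and 8 and still end at 1 within 5 moves, so the order of the required stops is forced.
Route from 4: down to 9, 3× left (reaching 6), up to 1 — 5 moves in all.
Check: all required cells visited; 5 ≤ 5 moves.

4 -> 9 -> 8 -> 7 -> 6 -> 1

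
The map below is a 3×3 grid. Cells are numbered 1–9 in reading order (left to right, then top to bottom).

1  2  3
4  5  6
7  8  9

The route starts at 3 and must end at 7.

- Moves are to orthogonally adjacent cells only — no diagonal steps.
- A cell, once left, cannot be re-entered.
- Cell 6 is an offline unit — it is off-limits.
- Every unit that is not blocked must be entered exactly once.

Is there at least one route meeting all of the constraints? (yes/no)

Cell 9 has only one open neighbour but is neither the start nor the goal, so a Hamiltonian route would have to both enter and leave it through the same neighbour — impossible without revisiting.

no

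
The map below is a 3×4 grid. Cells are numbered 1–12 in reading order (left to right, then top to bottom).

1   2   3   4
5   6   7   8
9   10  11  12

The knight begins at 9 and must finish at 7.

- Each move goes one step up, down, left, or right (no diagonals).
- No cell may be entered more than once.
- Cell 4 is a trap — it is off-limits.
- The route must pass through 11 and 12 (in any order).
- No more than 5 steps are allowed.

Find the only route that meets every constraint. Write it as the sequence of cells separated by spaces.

9 10 11 12 8 7

The 5-move cap with required stops at 11, 12 leaves no slack for detours.
Route from 9: 3× right (reaching 12), up to 8, left to 7 — 5 moves in all.
Check: all required cells visited; 5 ≤ 5 moves.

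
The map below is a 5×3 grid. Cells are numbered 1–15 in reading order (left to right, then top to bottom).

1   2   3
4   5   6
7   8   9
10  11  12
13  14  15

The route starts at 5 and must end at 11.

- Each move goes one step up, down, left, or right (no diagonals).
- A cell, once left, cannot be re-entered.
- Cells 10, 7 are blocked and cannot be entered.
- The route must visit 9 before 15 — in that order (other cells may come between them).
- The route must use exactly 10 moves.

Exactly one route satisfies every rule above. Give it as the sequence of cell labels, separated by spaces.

The waypoints must appear in the order 9, 15, with no cell reused.
Route from 5: left to 4, up to 1, 2× right (reaching 3), 4× down (reaching 15), left to 14, up to 11 — 10 moves in all.
Check: order respected (9 at step 6, 15 at step 8); 10 moves as required.

5 4 1 2 3 6 9 12 15 14 11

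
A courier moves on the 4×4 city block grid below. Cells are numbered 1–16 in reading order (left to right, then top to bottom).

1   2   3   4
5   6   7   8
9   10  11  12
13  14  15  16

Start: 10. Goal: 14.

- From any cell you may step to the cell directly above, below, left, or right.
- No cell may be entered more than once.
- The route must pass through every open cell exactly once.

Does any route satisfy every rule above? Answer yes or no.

One route that works: 10 → 6 → 7 → 11 → 15 → 16 → 12 → 8 → 4 → 3 → 2 → 1 → 5 → 9 → 13 → 14.

yes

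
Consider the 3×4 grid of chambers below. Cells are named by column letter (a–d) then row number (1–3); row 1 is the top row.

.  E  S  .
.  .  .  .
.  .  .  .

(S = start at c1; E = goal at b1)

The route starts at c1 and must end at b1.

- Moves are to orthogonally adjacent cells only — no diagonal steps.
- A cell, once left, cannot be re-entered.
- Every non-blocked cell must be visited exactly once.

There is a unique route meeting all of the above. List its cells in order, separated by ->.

c1 -> d1 -> d2 -> d3 -> c3 -> c2 -> b2 -> b3 -> a3 -> a2 -> a1 -> b1

Need to visit all 12 open cells exactly once, starting at c1 and ending at b1.
Cell d1 has only two open neighbours (d2 and c1), so the path must pass straight through it: one of those is the cell it's entered from and the other is where it exits.
Route from c1: right to d1, 2× down (reaching d3), left to c3, up to c2, left to b2, down to b3, left to a3, 2× up (reaching a1), right to b1 — 11 moves in all.
Check: all 12 open cells covered.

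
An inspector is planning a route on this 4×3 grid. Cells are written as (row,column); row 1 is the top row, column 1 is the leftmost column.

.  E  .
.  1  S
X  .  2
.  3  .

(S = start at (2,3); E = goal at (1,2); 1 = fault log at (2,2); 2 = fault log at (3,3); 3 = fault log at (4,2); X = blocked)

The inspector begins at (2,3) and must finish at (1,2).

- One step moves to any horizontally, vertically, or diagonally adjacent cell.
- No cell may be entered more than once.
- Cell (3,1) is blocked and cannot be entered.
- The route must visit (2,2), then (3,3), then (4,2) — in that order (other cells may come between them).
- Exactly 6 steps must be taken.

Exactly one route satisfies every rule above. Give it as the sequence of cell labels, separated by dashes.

The waypoints must appear in the order (2,2), (3,3), (4,2), with no cell reused.
Route from (2,3): left 1 to (2,2), down-right 1 to (3,3), down-left 1 to (4,2), up 1 to (3,2), up-left 1 to (2,1), up-right 1 to (1,2) — 6 moves in all.
Check: order respected (1 at step 1, 2 at step 2, 3 at step 3); 6 moves as required.

(2,3) - (2,2) - (3,3) - (4,2) - (3,2) - (2,1) - (1,2)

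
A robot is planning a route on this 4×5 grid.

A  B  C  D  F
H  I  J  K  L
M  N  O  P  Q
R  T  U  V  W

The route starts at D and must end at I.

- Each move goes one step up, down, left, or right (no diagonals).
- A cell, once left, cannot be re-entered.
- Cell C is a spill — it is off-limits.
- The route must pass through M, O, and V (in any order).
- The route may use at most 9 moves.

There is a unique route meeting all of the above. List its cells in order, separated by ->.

Any route must reach M, O, and V and still end at I within 9 moves, so the order of the required stops is forced.
Route from D: 3× down (reaching V), left to U, up to O, 2× left (reaching M), up to H, right to I — 9 moves in all.
Check: all required cells visited; 9 ≤ 9 moves.

D -> K -> P -> V -> U -> O -> N -> M -> H -> I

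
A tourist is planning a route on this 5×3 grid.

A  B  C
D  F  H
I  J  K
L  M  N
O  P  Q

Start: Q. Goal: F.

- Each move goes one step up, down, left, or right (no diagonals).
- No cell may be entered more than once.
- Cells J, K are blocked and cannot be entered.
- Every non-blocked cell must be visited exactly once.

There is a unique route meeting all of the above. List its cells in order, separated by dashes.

Need to visit all 13 open cells exactly once, starting at Q and ending at F.
Cell C has only two open neighbours (H and B), so the path must pass straight through it: one of those is the cell it's entered from and the other is where it exits.
Route from Q: up 1 to N, left 1 to M, down 1 to P, left 1 to O, up 4 to A, right 2 to C, down 1 to H, left 1 to F — 12 moves in all.
Check: all 13 open cells covered.

Q - N - M - P - O - L - I - D - A - B - C - H - F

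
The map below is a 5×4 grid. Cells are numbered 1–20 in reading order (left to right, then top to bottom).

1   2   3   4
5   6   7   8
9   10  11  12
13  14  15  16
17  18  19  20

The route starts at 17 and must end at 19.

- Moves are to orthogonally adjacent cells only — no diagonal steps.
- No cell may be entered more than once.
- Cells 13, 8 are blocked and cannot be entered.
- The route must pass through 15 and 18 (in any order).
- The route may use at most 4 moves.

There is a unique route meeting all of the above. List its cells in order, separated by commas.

17, 18, 14, 15, 19

The budget equals the shortest possible length, so every move has to be on a shortest route through the required cells.
Route from 17: right 1 to 18, up 1 to 14, right 1 to 15, down 1 to 19 — 4 moves in all.
Check: all required cells visited; 4 ≤ 4 moves.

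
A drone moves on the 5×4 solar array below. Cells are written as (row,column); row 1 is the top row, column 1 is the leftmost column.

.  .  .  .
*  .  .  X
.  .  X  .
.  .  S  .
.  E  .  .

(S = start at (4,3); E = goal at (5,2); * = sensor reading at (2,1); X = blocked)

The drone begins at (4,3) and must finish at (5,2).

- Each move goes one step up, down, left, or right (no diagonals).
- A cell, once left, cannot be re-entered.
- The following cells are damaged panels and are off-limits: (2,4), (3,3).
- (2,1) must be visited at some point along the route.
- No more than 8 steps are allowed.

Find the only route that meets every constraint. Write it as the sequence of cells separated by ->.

The budget equals the shortest possible length, so every move has to be on a shortest route through the required cells.
Route from (4,3): left 1 to (4,2), up 2 to (2,2), left 1 to (2,1), down 3 to (5,1), right 1 to (5,2) — 8 moves in all.
Check: all required cells visited; 8 ≤ 8 moves.

(4,3) -> (4,2) -> (3,2) -> (2,2) -> (2,1) -> (3,1) -> (4,1) -> (5,1) -> (5,2)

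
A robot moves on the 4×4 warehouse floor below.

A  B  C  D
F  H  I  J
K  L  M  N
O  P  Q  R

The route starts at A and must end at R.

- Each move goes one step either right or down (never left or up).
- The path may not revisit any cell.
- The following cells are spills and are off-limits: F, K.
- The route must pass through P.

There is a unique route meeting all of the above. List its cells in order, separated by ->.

Moves only go right or down, so the column and row indices never decrease.
Route from A: right 1 to B, down 3 to P, right 2 to R — 6 moves in all.
Check: all required cells visited.

A -> B -> H -> L -> P -> Q -> R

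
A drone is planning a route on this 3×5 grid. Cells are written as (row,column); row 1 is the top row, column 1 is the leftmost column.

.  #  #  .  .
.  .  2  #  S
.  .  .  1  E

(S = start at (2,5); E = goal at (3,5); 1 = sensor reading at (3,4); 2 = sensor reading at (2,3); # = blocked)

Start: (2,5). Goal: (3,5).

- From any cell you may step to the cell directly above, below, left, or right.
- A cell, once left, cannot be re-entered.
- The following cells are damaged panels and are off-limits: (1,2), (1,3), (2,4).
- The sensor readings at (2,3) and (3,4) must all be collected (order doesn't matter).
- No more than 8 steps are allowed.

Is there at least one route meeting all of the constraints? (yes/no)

Every way from (2,5) to (3,4) runs through (3,5) — but (3,5) is where the route must end, so it would be entered once on the way to (3,4) and again at the finish.

no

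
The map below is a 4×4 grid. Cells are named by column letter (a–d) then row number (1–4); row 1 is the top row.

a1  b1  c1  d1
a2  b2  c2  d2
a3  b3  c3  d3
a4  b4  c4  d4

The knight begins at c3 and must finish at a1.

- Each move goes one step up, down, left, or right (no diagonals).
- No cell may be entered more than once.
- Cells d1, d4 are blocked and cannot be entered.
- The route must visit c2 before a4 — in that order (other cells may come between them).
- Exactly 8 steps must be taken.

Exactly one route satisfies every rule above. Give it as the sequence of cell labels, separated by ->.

The waypoints must appear in the order c2, a4, with no cell reused.
Route from c3: up to c2, left to b2, 2× down (reaching b4), left to a4, 3× up (reaching a1) — 8 moves in all.
Check: order respected (c2 at step 1, a4 at step 5); 8 moves as required.

c3 -> c2 -> b2 -> b3 -> b4 -> a4 -> a3 -> a2 -> a1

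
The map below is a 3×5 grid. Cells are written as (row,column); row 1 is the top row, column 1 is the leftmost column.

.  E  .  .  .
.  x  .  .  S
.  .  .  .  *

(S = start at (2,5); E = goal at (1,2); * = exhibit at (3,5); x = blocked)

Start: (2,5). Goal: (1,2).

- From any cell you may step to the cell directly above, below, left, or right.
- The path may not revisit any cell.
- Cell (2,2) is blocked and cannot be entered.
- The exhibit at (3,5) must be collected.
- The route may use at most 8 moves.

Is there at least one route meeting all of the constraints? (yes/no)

One route that works: (2,5) → (3,5) → (3,4) → (2,4) → (1,4) → (1,3) → (1,2).

yes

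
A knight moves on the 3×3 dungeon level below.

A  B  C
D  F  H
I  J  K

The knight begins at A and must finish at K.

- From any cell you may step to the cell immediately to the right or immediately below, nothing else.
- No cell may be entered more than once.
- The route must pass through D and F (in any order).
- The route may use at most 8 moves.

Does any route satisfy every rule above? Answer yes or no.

yes

One route that works: A → D → F → J → K.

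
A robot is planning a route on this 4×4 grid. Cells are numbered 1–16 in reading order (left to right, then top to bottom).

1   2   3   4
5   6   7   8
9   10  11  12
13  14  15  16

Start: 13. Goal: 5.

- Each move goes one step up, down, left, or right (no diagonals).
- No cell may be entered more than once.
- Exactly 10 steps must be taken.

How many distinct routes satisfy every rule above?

Need simple routes of exactly 10 moves from 13 to 5 (Manhattan distance 2, so 4 moves are spent on a detour and 4 undoing it).
Branch systematically from the start, pruning whenever the remaining move budget drops below the Manhattan distance to 5 or differs from it in parity. Grouping the completions by first move — via 9: 16; via 14: 35 — and summing: 16 + 35 = 51.
That gives 51 routes.

51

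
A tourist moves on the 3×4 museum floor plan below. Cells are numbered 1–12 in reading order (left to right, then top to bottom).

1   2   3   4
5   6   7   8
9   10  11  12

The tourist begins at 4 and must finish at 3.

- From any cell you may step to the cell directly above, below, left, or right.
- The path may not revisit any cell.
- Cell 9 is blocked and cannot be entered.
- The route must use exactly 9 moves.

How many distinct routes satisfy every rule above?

3

Need simple routes of exactly 9 moves from 4 to 3 (Manhattan distance 1, so 4 moves are spent on a detour and 4 undoing it).
Enumerating: 4 8 12 11 7 6 5 1 2 3 | 4 8 12 11 10 6 5 1 2 3 | 4 8 7 11 10 6 5 1 2 3.
That gives 3 routes.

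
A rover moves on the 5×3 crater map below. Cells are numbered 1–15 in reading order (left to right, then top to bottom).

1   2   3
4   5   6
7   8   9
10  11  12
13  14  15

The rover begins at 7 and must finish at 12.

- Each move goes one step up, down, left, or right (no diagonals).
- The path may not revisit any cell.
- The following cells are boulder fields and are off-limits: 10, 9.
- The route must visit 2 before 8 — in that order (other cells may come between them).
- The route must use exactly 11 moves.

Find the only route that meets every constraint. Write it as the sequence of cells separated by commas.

The waypoints must appear in the order 2, 8, with no cell reused.
Route from 7: 2× up (reaching 1), 2× right (reaching 3), down to 6, left to 5, 3× down (reaching 14), right to 15, up to 12 — 11 moves in all.
Check: order respected (2 at step 3, 8 at step 7); 11 moves as required.

7, 4, 1, 2, 3, 6, 5, 8, 11, 14, 15, 12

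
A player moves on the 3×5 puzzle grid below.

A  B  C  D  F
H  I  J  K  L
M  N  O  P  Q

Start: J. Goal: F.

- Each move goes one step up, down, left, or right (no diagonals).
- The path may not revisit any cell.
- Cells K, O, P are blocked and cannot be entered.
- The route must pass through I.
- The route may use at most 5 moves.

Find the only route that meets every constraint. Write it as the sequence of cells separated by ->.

Any route must reach I and still end at F within 5 moves, so the order of the required stops is forced.
Route from J: left 1 to I, up 1 to B, right 3 to F — 5 moves in all.
Check: all required cells visited; 5 ≤ 5 moves.

J -> I -> B -> C -> D -> F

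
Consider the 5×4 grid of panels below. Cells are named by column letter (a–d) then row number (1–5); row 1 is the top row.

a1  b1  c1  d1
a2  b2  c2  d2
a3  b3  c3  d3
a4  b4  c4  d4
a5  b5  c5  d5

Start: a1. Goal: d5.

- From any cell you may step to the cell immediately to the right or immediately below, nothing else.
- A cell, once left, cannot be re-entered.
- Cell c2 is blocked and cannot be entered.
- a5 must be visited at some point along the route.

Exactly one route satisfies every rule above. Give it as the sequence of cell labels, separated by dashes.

a1 - a2 - a3 - a4 - a5 - b5 - c5 - d5

Moves only go right or down, so the column and row indices never decrease.
Route from a1: down 4 to a5, right 3 to d5 — 7 moves in all.
Check: all required cells visited.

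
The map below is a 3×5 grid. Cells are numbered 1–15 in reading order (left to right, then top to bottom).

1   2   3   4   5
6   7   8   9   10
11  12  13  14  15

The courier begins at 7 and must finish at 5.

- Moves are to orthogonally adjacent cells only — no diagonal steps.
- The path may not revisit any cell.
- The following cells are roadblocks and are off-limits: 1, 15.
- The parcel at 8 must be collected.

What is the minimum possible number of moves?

Any route passes through 8 somewhere between 7 and 5. Summing Manhattan distances along the two legs (7 → 8 → 5) gives a lower bound of 1 + 3 = 4 moves.
A route of 4 moves achieves this: 7 → 8 → 3 → 4 → 5.
Since 4 matches the lower bound, it is optimal.

4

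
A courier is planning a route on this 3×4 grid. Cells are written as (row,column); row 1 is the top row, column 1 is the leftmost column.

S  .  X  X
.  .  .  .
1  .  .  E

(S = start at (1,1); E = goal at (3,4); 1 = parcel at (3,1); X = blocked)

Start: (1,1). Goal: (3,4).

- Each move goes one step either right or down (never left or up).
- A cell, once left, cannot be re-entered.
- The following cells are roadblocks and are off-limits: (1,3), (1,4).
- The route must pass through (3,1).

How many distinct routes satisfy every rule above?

1

A right/down-only route from (1,1) to (3,4) makes exactly 2 down-moves and 3 right-moves in some order.
With no other constraints that would be C(5,2) = 10 routes.
Split at (3,1) and multiply the segment counts (each segment already excludes blocked cells): (1,1)→(3,1): 1; (3,1)→(3,4): 1; product = 1.
That gives 1 route.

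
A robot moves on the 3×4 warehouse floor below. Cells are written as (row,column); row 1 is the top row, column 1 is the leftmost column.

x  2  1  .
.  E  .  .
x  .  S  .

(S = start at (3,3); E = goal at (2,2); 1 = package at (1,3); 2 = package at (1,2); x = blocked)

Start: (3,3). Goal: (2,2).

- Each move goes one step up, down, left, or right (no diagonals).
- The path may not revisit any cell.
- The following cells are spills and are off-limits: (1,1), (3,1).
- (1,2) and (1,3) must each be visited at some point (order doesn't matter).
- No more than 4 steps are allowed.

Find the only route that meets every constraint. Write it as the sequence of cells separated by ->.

(3,3) -> (2,3) -> (1,3) -> (1,2) -> (2,2)

The budget equals the shortest possible length, so every move has to be on a shortest route through the required cells.
Route from (3,3): up 2 to (1,3), left 1 to (1,2), down 1 to (2,2) — 4 moves in all.
Check: all required cells visited; 4 ≤ 4 moves.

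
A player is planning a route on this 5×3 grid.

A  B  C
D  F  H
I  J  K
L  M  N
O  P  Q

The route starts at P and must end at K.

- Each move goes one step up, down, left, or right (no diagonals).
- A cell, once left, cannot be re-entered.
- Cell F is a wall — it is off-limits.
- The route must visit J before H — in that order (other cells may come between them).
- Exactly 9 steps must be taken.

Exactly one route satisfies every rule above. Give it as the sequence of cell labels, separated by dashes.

The waypoints must appear in the order J, H, with no cell reused.
Route from P: 2× up (reaching J), left to I, 2× up (reaching A), 2× right (reaching C), 2× down (reaching K) — 9 moves in all.
Check: order respected (J at step 2, H at step 8); 9 moves as required.

P - M - J - I - D - A - B - C - H - K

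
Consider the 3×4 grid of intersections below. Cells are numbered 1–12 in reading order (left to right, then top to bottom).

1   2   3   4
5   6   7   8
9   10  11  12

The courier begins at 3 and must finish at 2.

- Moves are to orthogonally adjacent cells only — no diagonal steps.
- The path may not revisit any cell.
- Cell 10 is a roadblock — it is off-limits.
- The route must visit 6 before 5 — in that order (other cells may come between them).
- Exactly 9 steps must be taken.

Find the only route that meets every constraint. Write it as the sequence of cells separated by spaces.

3 4 8 12 11 7 6 5 1 2

The waypoints must appear in the order 6, 5, with no cell reused.
Route from 3: right 1 to 4, down 2 to 12, left 1 to 11, up 1 to 7, left 2 to 5, up 1 to 1, right 1 to 2 — 9 moves in all.
Check: order respected (6 at step 6, 5 at step 7); 9 moves as required.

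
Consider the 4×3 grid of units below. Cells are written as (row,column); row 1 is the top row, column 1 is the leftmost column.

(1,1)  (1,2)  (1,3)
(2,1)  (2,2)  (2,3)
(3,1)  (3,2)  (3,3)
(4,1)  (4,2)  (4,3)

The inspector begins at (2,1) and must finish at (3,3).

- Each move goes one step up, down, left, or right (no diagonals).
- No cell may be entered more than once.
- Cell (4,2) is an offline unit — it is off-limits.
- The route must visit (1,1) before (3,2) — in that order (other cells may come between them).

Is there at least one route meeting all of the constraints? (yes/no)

yes

One route that works: (2,1) → (1,1) → (1,2) → (2,2) → (3,2) → (3,3).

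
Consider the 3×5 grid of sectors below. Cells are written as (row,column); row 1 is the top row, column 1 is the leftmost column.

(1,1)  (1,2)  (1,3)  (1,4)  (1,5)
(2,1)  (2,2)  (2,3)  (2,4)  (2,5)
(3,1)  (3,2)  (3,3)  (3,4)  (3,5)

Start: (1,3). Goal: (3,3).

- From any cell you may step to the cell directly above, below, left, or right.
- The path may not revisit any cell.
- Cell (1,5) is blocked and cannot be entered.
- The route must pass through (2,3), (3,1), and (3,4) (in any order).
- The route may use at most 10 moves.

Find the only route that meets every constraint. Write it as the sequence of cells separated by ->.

(1,3) -> (1,2) -> (1,1) -> (2,1) -> (3,1) -> (3,2) -> (2,2) -> (2,3) -> (2,4) -> (3,4) -> (3,3)

The 10-move cap with required stops at (2,3), (3,1), (3,4) leaves no slack for detours.
Route from (1,3): left 2 to (1,1), down 2 to (3,1), right 1 to (3,2), up 1 to (2,2), right 2 to (2,4), down 1 to (3,4), left 1 to (3,3) — 10 moves in all.
Check: all required cells visited; 10 ≤ 10 moves.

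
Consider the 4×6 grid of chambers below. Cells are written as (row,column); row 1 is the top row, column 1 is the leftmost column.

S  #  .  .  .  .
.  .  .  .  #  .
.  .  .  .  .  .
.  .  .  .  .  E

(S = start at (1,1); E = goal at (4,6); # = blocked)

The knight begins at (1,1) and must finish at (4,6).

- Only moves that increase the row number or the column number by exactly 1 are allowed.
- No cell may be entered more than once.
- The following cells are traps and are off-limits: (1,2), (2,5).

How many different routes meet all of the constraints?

18

A right/down-only route from (1,1) to (4,6) makes exactly 3 down-moves and 5 right-moves in some order.
With no other constraints that would be C(8,3) = 56 routes.
Subtract routes through each blocked cell (inclusion–exclusion for overlaps): − through (1,2): 35 − through (2,5): 15 + through (1,2)&(2,5): 12 → 18.
That gives 18 routes.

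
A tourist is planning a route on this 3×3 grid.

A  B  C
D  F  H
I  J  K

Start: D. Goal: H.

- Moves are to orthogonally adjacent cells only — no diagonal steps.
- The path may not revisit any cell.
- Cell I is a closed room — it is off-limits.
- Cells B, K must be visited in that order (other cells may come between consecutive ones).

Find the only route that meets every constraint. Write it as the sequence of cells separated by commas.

The waypoints must appear in the order B, K, with no cell reused.
Route from D: up to A, right to B, 2× down (reaching J), right to K, up to H — 6 moves in all.
Check: order respected (B at step 2, K at step 5).

D, A, B, F, J, K, H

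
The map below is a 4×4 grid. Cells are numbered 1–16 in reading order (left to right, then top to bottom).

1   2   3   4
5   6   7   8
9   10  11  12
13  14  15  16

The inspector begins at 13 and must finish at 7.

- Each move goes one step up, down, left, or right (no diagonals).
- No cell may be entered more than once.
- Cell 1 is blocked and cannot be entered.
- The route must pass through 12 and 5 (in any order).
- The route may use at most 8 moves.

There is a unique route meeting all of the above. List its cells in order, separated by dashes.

13 - 9 - 5 - 6 - 10 - 11 - 12 - 8 - 7

Any route must reach 12 and 5 and still end at 7 within 8 moves, so the order of the required stops is forced.
Route from 13: up 2 to 5, right 1 to 6, down 1 to 10, right 2 to 12, up 1 to 8, left 1 to 7 — 8 moves in all.
Check: all required cells visited; 8 ≤ 8 moves.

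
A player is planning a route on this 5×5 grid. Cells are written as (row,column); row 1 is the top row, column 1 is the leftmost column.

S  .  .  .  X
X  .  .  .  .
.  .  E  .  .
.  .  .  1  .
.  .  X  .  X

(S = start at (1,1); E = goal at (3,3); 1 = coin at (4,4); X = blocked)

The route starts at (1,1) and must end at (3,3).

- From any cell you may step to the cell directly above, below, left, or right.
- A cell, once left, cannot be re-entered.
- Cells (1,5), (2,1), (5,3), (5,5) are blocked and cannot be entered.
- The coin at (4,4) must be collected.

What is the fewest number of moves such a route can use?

8

Any route passes through (4,4) somewhere between (1,1) and (3,3). Summing Manhattan distances along the two legs ((1,1) → (4,4) → (3,3)) gives a lower bound of 6 + 2 = 8 moves.
A route of 8 moves achieves this: (1,1) → (1,2) → (2,2) → (3,2) → (4,2) → (4,3) → (4,4) → (3,4) → (3,3).
Since 8 matches the lower bound, it is optimal.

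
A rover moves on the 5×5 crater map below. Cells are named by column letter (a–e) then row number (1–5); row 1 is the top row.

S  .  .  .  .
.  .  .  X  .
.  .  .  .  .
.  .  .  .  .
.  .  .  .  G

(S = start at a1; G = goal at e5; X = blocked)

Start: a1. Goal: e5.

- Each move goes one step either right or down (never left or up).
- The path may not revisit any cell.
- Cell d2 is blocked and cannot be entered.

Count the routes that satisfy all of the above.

54

A right/down-only route from a1 to e5 makes exactly 4 down-moves and 4 right-moves in some order.
With no other constraints that would be C(8,4) = 70 routes.
Subtract routes through each blocked cell (inclusion–exclusion for overlaps): − through d2: 16 → 54.
That gives 54 routes.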